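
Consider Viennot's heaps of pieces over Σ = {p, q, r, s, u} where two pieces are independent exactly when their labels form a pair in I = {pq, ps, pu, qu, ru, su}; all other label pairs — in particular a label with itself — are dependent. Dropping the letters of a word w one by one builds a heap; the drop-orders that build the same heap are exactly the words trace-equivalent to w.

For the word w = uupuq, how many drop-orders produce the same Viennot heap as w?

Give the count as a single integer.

0(u) covers ∅
1(u) covers 0:u
2(p) covers ∅
3(u) covers 1:u
4(q) covers ∅
floor of heap: 0:u, 2:p, 4:q
completions by unplaced set U, small U first (add the entries for U minus each lowest piece of U):
  |U|=1: {2}:1  {3}:1  {4}:1
  |U|=2: {1,3}:1  {2,3}:2  {2,4}:2  {3,4}:2
  |U|=3: {0,1,3}:1  {1,2,3}:3  {1,3,4}:3  {2,3,4}:6
  start at 0(u): 12
  start at 2(p): 4
  start at 4(q): 4
sum over floor = 20

20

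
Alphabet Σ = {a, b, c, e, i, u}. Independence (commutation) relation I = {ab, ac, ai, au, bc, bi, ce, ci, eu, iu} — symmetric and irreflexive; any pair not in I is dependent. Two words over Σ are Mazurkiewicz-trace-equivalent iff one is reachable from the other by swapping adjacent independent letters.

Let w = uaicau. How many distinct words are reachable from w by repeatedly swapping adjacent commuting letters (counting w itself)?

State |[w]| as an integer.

60

piece 0:u — minimal
piece 1:a — minimal
piece 2:i — minimal
piece 3:c rests on {0:u}
piece 4:a rests on {1:a}
piece 5:u rests on {3:c}
minimal pieces: {0:u, 1:a, 2:i}
ways to finish when only these pieces remain (= sum over removing one remaining piece with nothing left below it):
  1 left: {2}→1  {4}→1  {5}→1
  2 left: {1,4}→1  {2,4}→2  {2,5}→2  {3,5}→1  {4,5}→2
  3 left: {0,3,5}→1  {1,2,4}→3  {1,4,5}→3  {2,3,5}→3  {2,4,5}→6  {3,4,5}→3
  4 left: {0,2,3,5}→4  {0,3,4,5}→4  {1,2,4,5}→12  {1,3,4,5}→6  {2,3,4,5}→12
  placing 0:u first → 30 extensions
  placing 1:a first → 20 extensions
  placing 2:i first → 10 extensions
total linear extensions = 60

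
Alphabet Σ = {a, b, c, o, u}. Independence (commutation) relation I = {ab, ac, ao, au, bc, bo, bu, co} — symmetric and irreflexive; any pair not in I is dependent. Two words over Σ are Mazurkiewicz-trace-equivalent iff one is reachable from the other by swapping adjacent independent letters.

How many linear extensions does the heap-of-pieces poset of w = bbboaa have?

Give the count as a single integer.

60

piece 0:b — minimal
piece 1:b rests on {0:b}
piece 2:b rests on {1:b}
piece 3:o — minimal
piece 4:a — minimal
piece 5:a rests on {4:a}
minimal pieces: {0:b, 3:o, 4:a}
ways to finish when only these pieces remain (= sum over removing one remaining piece with nothing left below it):
  1 left: {2}→1  {3}→1  {5}→1
  2 left: {1,2}→1  {2,3}→2  {2,5}→2  {3,5}→2  {4,5}→1
  3 left: {0,1,2}→1  {1,2,3}→3  {1,2,5}→3  {2,3,5}→6  {2,4,5}→3  {3,4,5}→3
  4 left: {0,1,2,3}→4  {0,1,2,5}→4  {1,2,3,5}→12  {1,2,4,5}→6  {2,3,4,5}→12
  placing 0:b first → 30 extensions
  placing 3:o first → 10 extensions
  placing 4:a first → 20 extensions
total linear extensions = 60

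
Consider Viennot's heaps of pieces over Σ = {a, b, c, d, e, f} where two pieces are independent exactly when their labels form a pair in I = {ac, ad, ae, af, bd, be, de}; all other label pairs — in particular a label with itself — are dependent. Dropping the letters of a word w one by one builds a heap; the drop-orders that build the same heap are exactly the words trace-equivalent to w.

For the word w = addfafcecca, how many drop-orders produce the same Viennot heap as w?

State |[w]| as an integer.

#0=a has no predecessor
#1=d has no predecessor
#2=d depends on [1:d]
#3=f depends on [2:d]
#4=a depends on [0:a]
#5=f depends on [3:f]
#6=c depends on [5:f]
#7=e depends on [6:c]
#8=c depends on [7:e]
#9=c depends on [8:c]
#10=a depends on [4:a]
sources: [0:a, 1:d]
N(rest) = Σ N(rest − s) over sources s of rest; N(one piece) = 1:
  size 1 → [9]=1  [10]=1
  size 2 → [4,10]=1  [8,9]=1  [9,10]=2
  size 3 → [0,4,10]=1  [4,9,10]=3  [7,8,9]=1  [8,9,10]=3
  size 4 → [0,4,9,10]=4  [4,8,9,10]=6  [6,7,8,9]=1  [7,8,9,10]=4
  size 5 → [0,4,8,9,10]=10  [4,7,8,9,10]=10  [5,6,7,8,9]=1  [6,7,8,9,10]=5
  size 6 → [0,4,7,8,9,10]=20  [3,5,6,7,8,9]=1  [4,6,7,8,9,10]=15  [5,6,7,8,9,10]=6
  size 7 → [0,4,6,7,8,9,10]=35  [2,3,5,6,7,8,9]=1  [3,5,6,7,8,9,10]=7  [4,5,6,7,8,9,10]=21
  size 8 → [0,4,5,6,7,8,9,10]=56  [1,2,3,5,6,7,8,9]=1  [2,3,5,6,7,8,9,10]=8  [3,4,5,6,7,8,9,10]=28
  size 9 → [0,3,4,5,6,7,8,9,10]=84  [1,2,3,5,6,7,8,9,10]=9  [2,3,4,5,6,7,8,9,10]=36
  first=0(a) contributes 45
  first=1(d) contributes 120
|[w]| = 165

165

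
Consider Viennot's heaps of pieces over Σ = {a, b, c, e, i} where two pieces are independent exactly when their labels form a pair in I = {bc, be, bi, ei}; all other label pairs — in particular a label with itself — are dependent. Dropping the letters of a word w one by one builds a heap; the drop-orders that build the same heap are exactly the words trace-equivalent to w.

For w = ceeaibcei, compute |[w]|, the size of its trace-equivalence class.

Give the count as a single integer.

0(c) covers ∅
1(e) covers 0:c
2(e) covers 1:e
3(a) covers 2:e
4(i) covers 3:a
5(b) covers 3:a
6(c) covers 4:i
7(e) covers 6:c
8(i) covers 6:c
floor of heap: 0:c
completions by unplaced set U, small U first (add the entries for U minus each lowest piece of U):
  |U|=1: {5}:1  {7}:1  {8}:1
  |U|=2: {5,7}:2  {5,8}:2  {7,8}:2
  |U|=3: {5,7,8}:6  {6,7,8}:2
  |U|=4: {4,6,7,8}:2  {5,6,7,8}:8
  |U|=5: {4,5,6,7,8}:10
  |U|=6: {3,4,5,6,7,8}:10
  |U|=7: {2,3,4,5,6,7,8}:10
  start at 0(c): 10

10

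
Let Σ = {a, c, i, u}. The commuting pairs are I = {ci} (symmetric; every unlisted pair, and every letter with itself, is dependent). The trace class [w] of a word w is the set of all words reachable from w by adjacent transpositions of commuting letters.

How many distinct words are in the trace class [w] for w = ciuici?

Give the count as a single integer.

6

#0=c has no predecessor
#1=i has no predecessor
#2=u depends on [0:c, 1:i]
#3=i depends on [2:u]
#4=c depends on [2:u]
#5=i depends on [3:i]
sources: [0:c, 1:i]
N(rest) = Σ N(rest − s) over sources s of rest; N(one piece) = 1:
  size 1 → [4]=1  [5]=1
  size 2 → [3,5]=1  [4,5]=2
  size 3 → [3,4,5]=3
  size 4 → [2,3,4,5]=3
  first=0(c) contributes 3
  first=1(i) contributes 3
|[w]| = 6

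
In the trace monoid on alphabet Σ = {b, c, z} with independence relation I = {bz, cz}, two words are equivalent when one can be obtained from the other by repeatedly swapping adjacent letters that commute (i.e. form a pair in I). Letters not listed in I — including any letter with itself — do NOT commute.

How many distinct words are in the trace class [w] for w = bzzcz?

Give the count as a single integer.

10

drop 0:b onto floor
drop 1:z onto floor
drop 2:z onto {1:z}
drop 3:c onto {0:b}
drop 4:z onto {2:z}
ground layer = {0:b, 1:z}
drop-orders for the pieces not yet dropped (sum over which currently-grounded one goes next):
  1 to go: {3} 1  {4} 1
  2 to go: {0,3} 1  {2,4} 1  {3,4} 2
  3 to go: {0,3,4} 3  {1,2,4} 1  {2,3,4} 3
  if 0:b drops first: 4 orders
  if 1:z drops first: 6 orders
heap linearizations: 10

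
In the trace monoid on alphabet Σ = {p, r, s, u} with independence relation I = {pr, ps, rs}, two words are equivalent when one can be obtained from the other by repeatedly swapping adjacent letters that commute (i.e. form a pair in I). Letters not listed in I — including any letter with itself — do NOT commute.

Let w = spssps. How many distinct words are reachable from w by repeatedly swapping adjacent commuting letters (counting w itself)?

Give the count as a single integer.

drop 0:s onto floor
drop 1:p onto floor
drop 2:s onto {0:s}
drop 3:s onto {2:s}
drop 4:p onto {1:p}
drop 5:s onto {3:s}
ground layer = {0:s, 1:p}
drop-orders for the pieces not yet dropped (sum over which currently-grounded one goes next):
  1 to go: {4} 1  {5} 1
  2 to go: {1,4} 1  {3,5} 1  {4,5} 2
  3 to go: {1,4,5} 3  {2,3,5} 1  {3,4,5} 3
  4 to go: {0,2,3,5} 1  {1,3,4,5} 6  {2,3,4,5} 4
  if 0:s drops first: 10 orders
  if 1:p drops first: 5 orders
heap linearizations: 15

15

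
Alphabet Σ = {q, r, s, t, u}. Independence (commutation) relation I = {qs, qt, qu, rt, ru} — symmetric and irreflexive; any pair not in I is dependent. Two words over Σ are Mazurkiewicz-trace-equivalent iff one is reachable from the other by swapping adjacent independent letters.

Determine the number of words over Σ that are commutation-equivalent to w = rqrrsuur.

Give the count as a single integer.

3

drop 0:r onto floor
drop 1:q onto {0:r}
drop 2:r onto {1:q}
drop 3:r onto {2:r}
drop 4:s onto {3:r}
drop 5:u onto {4:s}
drop 6:u onto {5:u}
drop 7:r onto {4:s}
ground layer = {0:r}
drop-orders for the pieces not yet dropped (sum over which currently-grounded one goes next):
  1 to go: {6} 1  {7} 1
  2 to go: {5,6} 1  {6,7} 2
  3 to go: {5,6,7} 3
  4 to go: {4,5,6,7} 3
  5 to go: {3,4,5,6,7} 3
  6 to go: {2,3,4,5,6,7} 3
  if 0:r drops first: 3 orders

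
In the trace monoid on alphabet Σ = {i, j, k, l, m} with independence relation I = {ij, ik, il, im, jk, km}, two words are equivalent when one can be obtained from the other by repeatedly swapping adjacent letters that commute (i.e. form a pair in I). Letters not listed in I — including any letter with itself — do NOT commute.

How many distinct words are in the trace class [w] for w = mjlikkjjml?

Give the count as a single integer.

100

#0=m has no predecessor
#1=j depends on [0:m]
#2=l depends on [1:j]
#3=i has no predecessor
#4=k depends on [2:l]
#5=k depends on [4:k]
#6=j depends on [2:l]
#7=j depends on [6:j]
#8=m depends on [7:j]
#9=l depends on [5:k, 8:m]
sources: [0:m, 3:i]
N(rest) = Σ N(rest − s) over sources s of rest; N(one piece) = 1:
  size 1 → [3]=1  [9]=1
  size 2 → [3,9]=2  [5,9]=1  [8,9]=1
  size 3 → [3,5,9]=3  [3,8,9]=3  [4,5,9]=1  [5,8,9]=2  [7,8,9]=1
  size 4 → [3,4,5,9]=4  [3,5,8,9]=8  [3,7,8,9]=4  [4,5,8,9]=3  [5,7,8,9]=3  [6,7,8,9]=1
  size 5 → [3,4,5,8,9]=15  [3,5,7,8,9]=15  [3,6,7,8,9]=5  [4,5,7,8,9]=6  [5,6,7,8,9]=4
  size 6 → [3,4,5,7,8,9]=36  [3,5,6,7,8,9]=24  [4,5,6,7,8,9]=10
  size 7 → [2,4,5,6,7,8,9]=10  [3,4,5,6,7,8,9]=70
  size 8 → [1,2,4,5,6,7,8,9]=10  [2,3,4,5,6,7,8,9]=80
  first=0(m) contributes 90
  first=3(i) contributes 10
|[w]| = 100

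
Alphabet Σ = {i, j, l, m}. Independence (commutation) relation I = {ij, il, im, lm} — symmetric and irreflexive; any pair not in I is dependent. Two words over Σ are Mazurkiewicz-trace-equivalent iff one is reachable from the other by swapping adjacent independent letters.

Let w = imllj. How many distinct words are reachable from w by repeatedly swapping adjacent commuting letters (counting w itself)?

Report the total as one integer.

15

drop 0:i onto floor
drop 1:m onto floor
drop 2:l onto floor
drop 3:l onto {2:l}
drop 4:j onto {1:m, 3:l}
ground layer = {0:i, 1:m, 2:l}
drop-orders for the pieces not yet dropped (sum over which currently-grounded one goes next):
  1 to go: {0} 1  {4} 1
  2 to go: {0,4} 2  {1,4} 1  {3,4} 1
  3 to go: {0,1,4} 3  {0,3,4} 3  {1,3,4} 2  {2,3,4} 1
  if 0:i drops first: 3 orders
  if 1:m drops first: 4 orders
  if 2:l drops first: 8 orders
heap linearizations: 15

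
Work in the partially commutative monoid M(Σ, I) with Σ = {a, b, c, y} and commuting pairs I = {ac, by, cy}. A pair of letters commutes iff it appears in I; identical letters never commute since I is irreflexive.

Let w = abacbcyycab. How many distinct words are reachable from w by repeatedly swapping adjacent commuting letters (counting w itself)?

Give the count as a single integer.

50

#0=a has no predecessor
#1=b depends on [0:a]
#2=a depends on [1:b]
#3=c depends on [1:b]
#4=b depends on [2:a, 3:c]
#5=c depends on [4:b]
#6=y depends on [2:a]
#7=y depends on [6:y]
#8=c depends on [5:c]
#9=a depends on [4:b, 7:y]
#10=b depends on [8:c, 9:a]
sources: [0:a]
N(rest) = Σ N(rest − s) over sources s of rest; N(one piece) = 1:
  size 1 → [10]=1
  size 2 → [8,10]=1  [9,10]=1
  size 3 → [5,8,10]=1  [7,9,10]=1  [8,9,10]=2
  size 4 → [5,8,9,10]=3  [6,7,9,10]=1  [7,8,9,10]=3
  size 5 → [4,5,8,9,10]=3  [5,7,8,9,10]=6  [6,7,8,9,10]=4
  size 6 → [3,4,5,8,9,10]=3  [4,5,7,8,9,10]=9  [5,6,7,8,9,10]=10
  size 7 → [3,4,5,7,8,9,10]=12  [4,5,6,7,8,9,10]=19
  size 8 → [2,4,5,6,7,8,9,10]=19  [3,4,5,6,7,8,9,10]=31
  size 9 → [2,3,4,5,6,7,8,9,10]=50
  first=0(a) contributes 50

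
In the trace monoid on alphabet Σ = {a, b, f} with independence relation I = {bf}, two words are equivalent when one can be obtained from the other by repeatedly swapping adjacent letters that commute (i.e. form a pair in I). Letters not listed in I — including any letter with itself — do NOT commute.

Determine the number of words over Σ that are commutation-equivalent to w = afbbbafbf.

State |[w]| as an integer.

0(a) covers ∅
1(f) covers 0:a
2(b) covers 0:a
3(b) covers 2:b
4(b) covers 3:b
5(a) covers 1:f, 4:b
6(f) covers 5:a
7(b) covers 5:a
8(f) covers 6:f
floor of heap: 0:a
completions by unplaced set U, small U first (add the entries for U minus each lowest piece of U):
  |U|=1: {7}:1  {8}:1
  |U|=2: {6,8}:1  {7,8}:2
  |U|=3: {6,7,8}:3
  |U|=4: {5,6,7,8}:3
  |U|=5: {1,5,6,7,8}:3  {4,5,6,7,8}:3
  |U|=6: {1,4,5,6,7,8}:6  {3,4,5,6,7,8}:3
  |U|=7: {1,3,4,5,6,7,8}:9  {2,3,4,5,6,7,8}:3
  start at 0(a): 12

12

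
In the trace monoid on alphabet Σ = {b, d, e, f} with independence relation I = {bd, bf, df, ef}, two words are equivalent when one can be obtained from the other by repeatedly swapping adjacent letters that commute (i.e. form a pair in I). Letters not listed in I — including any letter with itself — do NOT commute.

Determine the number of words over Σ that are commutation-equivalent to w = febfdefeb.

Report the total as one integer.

168

#0=f has no predecessor
#1=e has no predecessor
#2=b depends on [1:e]
#3=f depends on [0:f]
#4=d depends on [1:e]
#5=e depends on [2:b, 4:d]
#6=f depends on [3:f]
#7=e depends on [5:e]
#8=b depends on [7:e]
sources: [0:f, 1:e]
N(rest) = Σ N(rest − s) over sources s of rest; N(one piece) = 1:
  size 1 → [6]=1  [8]=1
  size 2 → [3,6]=1  [6,8]=2  [7,8]=1
  size 3 → [0,3,6]=1  [3,6,8]=3  [5,7,8]=1  [6,7,8]=3
  size 4 → [0,3,6,8]=4  [2,5,7,8]=1  [3,6,7,8]=6  [4,5,7,8]=1  [5,6,7,8]=4
  size 5 → [0,3,6,7,8]=10  [2,4,5,7,8]=2  [2,5,6,7,8]=5  [3,5,6,7,8]=10  [4,5,6,7,8]=5
  size 6 → [0,3,5,6,7,8]=20  [1,2,4,5,7,8]=2  [2,3,5,6,7,8]=15  [2,4,5,6,7,8]=12  [3,4,5,6,7,8]=15
  size 7 → [0,2,3,5,6,7,8]=35  [0,3,4,5,6,7,8]=35  [1,2,4,5,6,7,8]=14  [2,3,4,5,6,7,8]=42
  first=0(f) contributes 56
  first=1(e) contributes 112
|[w]| = 168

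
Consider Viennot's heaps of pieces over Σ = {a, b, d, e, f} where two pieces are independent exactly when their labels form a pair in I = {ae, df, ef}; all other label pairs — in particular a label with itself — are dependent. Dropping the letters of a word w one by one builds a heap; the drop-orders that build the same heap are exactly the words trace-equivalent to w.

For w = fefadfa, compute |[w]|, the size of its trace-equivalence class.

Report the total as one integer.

9

piece 0:f — minimal
piece 1:e — minimal
piece 2:f rests on {0:f}
piece 3:a rests on {2:f}
piece 4:d rests on {1:e, 3:a}
piece 5:f rests on {3:a}
piece 6:a rests on {4:d, 5:f}
minimal pieces: {0:f, 1:e}
ways to finish when only these pieces remain (= sum over removing one remaining piece with nothing left below it):
  1 left: {6}→1
  2 left: {4,6}→1  {5,6}→1
  3 left: {1,4,6}→1  {4,5,6}→2
  4 left: {1,4,5,6}→3  {3,4,5,6}→2
  5 left: {1,3,4,5,6}→5  {2,3,4,5,6}→2
  placing 0:f first → 7 extensions
  placing 1:e first → 2 extensions
total linear extensions = 9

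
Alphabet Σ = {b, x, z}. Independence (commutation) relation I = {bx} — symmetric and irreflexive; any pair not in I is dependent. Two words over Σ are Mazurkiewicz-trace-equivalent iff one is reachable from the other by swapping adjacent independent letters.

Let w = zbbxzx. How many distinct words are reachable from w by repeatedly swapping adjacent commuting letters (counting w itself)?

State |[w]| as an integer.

piece 0:z — minimal
piece 1:b rests on {0:z}
piece 2:b rests on {1:b}
piece 3:x rests on {0:z}
piece 4:z rests on {2:b, 3:x}
piece 5:x rests on {4:z}
minimal pieces: {0:z}
ways to finish when only these pieces remain (= sum over removing one remaining piece with nothing left below it):
  1 left: {5}→1
  2 left: {4,5}→1
  3 left: {2,4,5}→1  {3,4,5}→1
  4 left: {1,2,4,5}→1  {2,3,4,5}→2
  placing 0:z first → 3 extensions

3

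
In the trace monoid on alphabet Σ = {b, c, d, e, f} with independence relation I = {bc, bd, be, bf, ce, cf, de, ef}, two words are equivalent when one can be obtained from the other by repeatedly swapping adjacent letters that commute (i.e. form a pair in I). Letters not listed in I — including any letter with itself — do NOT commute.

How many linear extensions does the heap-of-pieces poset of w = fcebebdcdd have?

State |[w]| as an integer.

drop 0:f onto floor
drop 1:c onto floor
drop 2:e onto floor
drop 3:b onto floor
drop 4:e onto {2:e}
drop 5:b onto {3:b}
drop 6:d onto {0:f, 1:c}
drop 7:c onto {6:d}
drop 8:d onto {7:c}
drop 9:d onto {8:d}
ground layer = {0:f, 1:c, 2:e, 3:b}
drop-orders for the pieces not yet dropped (sum over which currently-grounded one goes next):
  1 to go: {4} 1  {5} 1  {9} 1
  2 to go: {2,4} 1  {3,5} 1  {4,5} 2  {4,9} 2  {5,9} 2  {8,9} 1
  3 to go: {2,4,5} 3  {2,4,9} 3  {3,4,5} 3  {3,5,9} 3  {4,5,9} 6  {4,8,9} 3  {5,8,9} 3  {7,8,9} 1
  4 to go: {2,3,4,5} 6  {2,4,5,9} 12  {2,4,8,9} 6  {3,4,5,9} 12  {3,5,8,9} 6  {4,5,8,9} 12  {4,7,8,9} 4  {5,7,8,9} 4  {6,7,8,9} 1
  5 to go: {0,6,7,8,9} 1  {1,6,7,8,9} 1  {2,3,4,5,9} 30  {2,4,5,8,9} 30  {2,4,7,8,9} 10  {3,4,5,8,9} 30  {3,5,7,8,9} 10  {4,5,7,8,9} 20  {4,6,7,8,9} 5  {5,6,7,8,9} 5
  6 to go: {0,1,6,7,8,9} 2  {0,4,6,7,8,9} 6  {0,5,6,7,8,9} 6  {1,4,6,7,8,9} 6  {1,5,6,7,8,9} 6  {2,3,4,5,8,9} 90  {2,4,5,7,8,9} 60  {2,4,6,7,8,9} 15  {3,4,5,7,8,9} 60  {3,5,6,7,8,9} 15  {4,5,6,7,8,9} 30
  7 to go: {0,1,4,6,7,8,9} 14  {0,1,5,6,7,8,9} 14  {0,2,4,6,7,8,9} 21  {0,3,5,6,7,8,9} 21  {0,4,5,6,7,8,9} 42  {1,2,4,6,7,8,9} 21  {1,3,5,6,7,8,9} 21  {1,4,5,6,7,8,9} 42  {2,3,4,5,7,8,9} 210  {2,4,5,6,7,8,9} 105  {3,4,5,6,7,8,9} 105
  8 to go: {0,1,2,4,6,7,8,9} 56  {0,1,3,5,6,7,8,9} 56  {0,1,4,5,6,7,8,9} 112  {0,2,4,5,6,7,8,9} 168  {0,3,4,5,6,7,8,9} 168  {1,2,4,5,6,7,8,9} 168  {1,3,4,5,6,7,8,9} 168  {2,3,4,5,6,7,8,9} 420
  if 0:f drops first: 756 orders
  if 1:c drops first: 756 orders
  if 2:e drops first: 504 orders
  if 3:b drops first: 504 orders
heap linearizations: 2520

2520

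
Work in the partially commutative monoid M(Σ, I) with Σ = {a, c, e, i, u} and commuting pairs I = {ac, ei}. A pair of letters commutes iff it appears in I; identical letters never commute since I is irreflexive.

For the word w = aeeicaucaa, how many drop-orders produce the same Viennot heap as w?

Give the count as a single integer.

18

drop 0:a onto floor
drop 1:e onto {0:a}
drop 2:e onto {1:e}
drop 3:i onto {0:a}
drop 4:c onto {2:e, 3:i}
drop 5:a onto {2:e, 3:i}
drop 6:u onto {4:c, 5:a}
drop 7:c onto {6:u}
drop 8:a onto {6:u}
drop 9:a onto {8:a}
ground layer = {0:a}
drop-orders for the pieces not yet dropped (sum over which currently-grounded one goes next):
  1 to go: {7} 1  {9} 1
  2 to go: {7,9} 2  {8,9} 1
  3 to go: {7,8,9} 3
  4 to go: {6,7,8,9} 3
  5 to go: {4,6,7,8,9} 3  {5,6,7,8,9} 3
  6 to go: {4,5,6,7,8,9} 6
  7 to go: {2,4,5,6,7,8,9} 6  {3,4,5,6,7,8,9} 6
  8 to go: {1,2,4,5,6,7,8,9} 6  {2,3,4,5,6,7,8,9} 12
  if 0:a drops first: 18 orders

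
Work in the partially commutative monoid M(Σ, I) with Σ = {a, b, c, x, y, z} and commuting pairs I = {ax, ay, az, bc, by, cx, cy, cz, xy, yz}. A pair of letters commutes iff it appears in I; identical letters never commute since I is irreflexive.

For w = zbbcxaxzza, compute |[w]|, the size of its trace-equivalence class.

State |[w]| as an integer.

piece 0:z — minimal
piece 1:b rests on {0:z}
piece 2:b rests on {1:b}
piece 3:c — minimal
piece 4:x rests on {2:b}
piece 5:a rests on {2:b, 3:c}
piece 6:x rests on {4:x}
piece 7:z rests on {6:x}
piece 8:z rests on {7:z}
piece 9:a rests on {5:a}
minimal pieces: {0:z, 3:c}
ways to finish when only these pieces remain (= sum over removing one remaining piece with nothing left below it):
  1 left: {8}→1  {9}→1
  2 left: {5,9}→1  {7,8}→1  {8,9}→2
  3 left: {3,5,9}→1  {5,8,9}→3  {6,7,8}→1  {7,8,9}→3
  4 left: {3,5,8,9}→4  {4,6,7,8}→1  {5,7,8,9}→6  {6,7,8,9}→4
  5 left: {3,5,7,8,9}→10  {4,6,7,8,9}→5  {5,6,7,8,9}→10
  6 left: {3,5,6,7,8,9}→20  {4,5,6,7,8,9}→15
  7 left: {2,4,5,6,7,8,9}→15  {3,4,5,6,7,8,9}→35
  8 left: {1,2,4,5,6,7,8,9}→15  {2,3,4,5,6,7,8,9}→50
  placing 0:z first → 65 extensions
  placing 3:c first → 15 extensions
total linear extensions = 80

80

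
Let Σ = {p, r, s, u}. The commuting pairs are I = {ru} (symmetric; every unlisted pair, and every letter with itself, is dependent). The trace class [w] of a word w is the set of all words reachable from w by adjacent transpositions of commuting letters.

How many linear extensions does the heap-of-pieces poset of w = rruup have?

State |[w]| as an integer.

0(r) covers ∅
1(r) covers 0:r
2(u) covers ∅
3(u) covers 2:u
4(p) covers 1:r, 3:u
floor of heap: 0:r, 2:u
completions by unplaced set U, small U first (add the entries for U minus each lowest piece of U):
  |U|=1: {4}:1
  |U|=2: {1,4}:1  {3,4}:1
  |U|=3: {0,1,4}:1  {1,3,4}:2  {2,3,4}:1
  start at 0(r): 3
  start at 2(u): 3
sum over floor = 6

6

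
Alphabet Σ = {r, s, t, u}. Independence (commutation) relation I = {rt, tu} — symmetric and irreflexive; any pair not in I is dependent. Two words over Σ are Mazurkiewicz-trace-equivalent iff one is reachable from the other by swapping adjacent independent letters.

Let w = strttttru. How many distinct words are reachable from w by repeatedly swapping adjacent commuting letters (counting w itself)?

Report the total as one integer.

56

#0=s has no predecessor
#1=t depends on [0:s]
#2=r depends on [0:s]
#3=t depends on [1:t]
#4=t depends on [3:t]
#5=t depends on [4:t]
#6=t depends on [5:t]
#7=r depends on [2:r]
#8=u depends on [7:r]
sources: [0:s]
N(rest) = Σ N(rest − s) over sources s of rest; N(one piece) = 1:
  size 1 → [6]=1  [8]=1
  size 2 → [5,6]=1  [6,8]=2  [7,8]=1
  size 3 → [2,7,8]=1  [4,5,6]=1  [5,6,8]=3  [6,7,8]=3
  size 4 → [2,6,7,8]=4  [3,4,5,6]=1  [4,5,6,8]=4  [5,6,7,8]=6
  size 5 → [1,3,4,5,6]=1  [2,5,6,7,8]=10  [3,4,5,6,8]=5  [4,5,6,7,8]=10
  size 6 → [1,3,4,5,6,8]=6  [2,4,5,6,7,8]=20  [3,4,5,6,7,8]=15
  size 7 → [1,3,4,5,6,7,8]=21  [2,3,4,5,6,7,8]=35
  first=0(s) contributes 56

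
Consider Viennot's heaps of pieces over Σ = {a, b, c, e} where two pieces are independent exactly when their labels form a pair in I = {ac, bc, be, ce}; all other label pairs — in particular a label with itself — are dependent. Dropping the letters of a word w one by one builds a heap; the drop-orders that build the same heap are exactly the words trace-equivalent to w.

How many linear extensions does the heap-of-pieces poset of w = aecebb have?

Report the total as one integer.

drop 0:a onto floor
drop 1:e onto {0:a}
drop 2:c onto floor
drop 3:e onto {1:e}
drop 4:b onto {0:a}
drop 5:b onto {4:b}
ground layer = {0:a, 2:c}
drop-orders for the pieces not yet dropped (sum over which currently-grounded one goes next):
  1 to go: {2} 1  {3} 1  {5} 1
  2 to go: {1,3} 1  {2,3} 2  {2,5} 2  {3,5} 2  {4,5} 1
  3 to go: {1,2,3} 3  {1,3,5} 3  {2,3,5} 6  {2,4,5} 3  {3,4,5} 3
  4 to go: {1,2,3,5} 12  {1,3,4,5} 6  {2,3,4,5} 12
  if 0:a drops first: 30 orders
  if 2:c drops first: 6 orders
heap linearizations: 36

36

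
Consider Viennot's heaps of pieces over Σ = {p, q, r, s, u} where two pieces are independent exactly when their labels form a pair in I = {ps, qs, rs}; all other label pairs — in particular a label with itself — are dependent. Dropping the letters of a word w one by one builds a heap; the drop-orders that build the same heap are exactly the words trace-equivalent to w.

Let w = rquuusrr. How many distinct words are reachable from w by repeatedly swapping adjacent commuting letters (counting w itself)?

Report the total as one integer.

#0=r has no predecessor
#1=q depends on [0:r]
#2=u depends on [1:q]
#3=u depends on [2:u]
#4=u depends on [3:u]
#5=s depends on [4:u]
#6=r depends on [4:u]
#7=r depends on [6:r]
sources: [0:r]
N(rest) = Σ N(rest − s) over sources s of rest; N(one piece) = 1:
  size 1 → [5]=1  [7]=1
  size 2 → [5,7]=2  [6,7]=1
  size 3 → [5,6,7]=3
  size 4 → [4,5,6,7]=3
  size 5 → [3,4,5,6,7]=3
  size 6 → [2,3,4,5,6,7]=3
  first=0(r) contributes 3

3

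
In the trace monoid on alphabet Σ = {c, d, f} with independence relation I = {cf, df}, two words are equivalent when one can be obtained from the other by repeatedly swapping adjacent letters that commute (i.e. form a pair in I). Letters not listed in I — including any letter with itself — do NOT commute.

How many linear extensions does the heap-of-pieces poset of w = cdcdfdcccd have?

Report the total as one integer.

10

#0=c has no predecessor
#1=d depends on [0:c]
#2=c depends on [1:d]
#3=d depends on [2:c]
#4=f has no predecessor
#5=d depends on [3:d]
#6=c depends on [5:d]
#7=c depends on [6:c]
#8=c depends on [7:c]
#9=d depends on [8:c]
sources: [0:c, 4:f]
N(rest) = Σ N(rest − s) over sources s of rest; N(one piece) = 1:
  size 1 → [4]=1  [9]=1
  size 2 → [4,9]=2  [8,9]=1
  size 3 → [4,8,9]=3  [7,8,9]=1
  size 4 → [4,7,8,9]=4  [6,7,8,9]=1
  size 5 → [4,6,7,8,9]=5  [5,6,7,8,9]=1
  size 6 → [3,5,6,7,8,9]=1  [4,5,6,7,8,9]=6
  size 7 → [2,3,5,6,7,8,9]=1  [3,4,5,6,7,8,9]=7
  size 8 → [1,2,3,5,6,7,8,9]=1  [2,3,4,5,6,7,8,9]=8
  first=0(c) contributes 9
  first=4(f) contributes 1
|[w]| = 10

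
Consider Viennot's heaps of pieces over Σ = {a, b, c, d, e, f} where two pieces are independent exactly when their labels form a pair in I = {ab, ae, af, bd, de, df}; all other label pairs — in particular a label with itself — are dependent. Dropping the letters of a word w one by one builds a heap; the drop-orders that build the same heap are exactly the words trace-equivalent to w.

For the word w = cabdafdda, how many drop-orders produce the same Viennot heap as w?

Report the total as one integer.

piece 0:c — minimal
piece 1:a rests on {0:c}
piece 2:b rests on {0:c}
piece 3:d rests on {1:a}
piece 4:a rests on {3:d}
piece 5:f rests on {2:b}
piece 6:d rests on {4:a}
piece 7:d rests on {6:d}
piece 8:a rests on {7:d}
minimal pieces: {0:c}
ways to finish when only these pieces remain (= sum over removing one remaining piece with nothing left below it):
  1 left: {5}→1  {8}→1
  2 left: {2,5}→1  {5,8}→2  {7,8}→1
  3 left: {2,5,8}→3  {5,7,8}→3  {6,7,8}→1
  4 left: {2,5,7,8}→6  {4,6,7,8}→1  {5,6,7,8}→4
  5 left: {2,5,6,7,8}→10  {3,4,6,7,8}→1  {4,5,6,7,8}→5
  6 left: {1,3,4,6,7,8}→1  {2,4,5,6,7,8}→15  {3,4,5,6,7,8}→6
  7 left: {1,3,4,5,6,7,8}→7  {2,3,4,5,6,7,8}→21
  placing 0:c first → 28 extensions

28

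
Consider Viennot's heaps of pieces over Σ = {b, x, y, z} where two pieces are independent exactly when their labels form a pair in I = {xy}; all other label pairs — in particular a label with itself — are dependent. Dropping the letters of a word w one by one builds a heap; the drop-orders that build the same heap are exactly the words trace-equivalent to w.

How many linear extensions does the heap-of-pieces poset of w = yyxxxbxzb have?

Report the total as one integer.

piece 0:y — minimal
piece 1:y rests on {0:y}
piece 2:x — minimal
piece 3:x rests on {2:x}
piece 4:x rests on {3:x}
piece 5:b rests on {1:y, 4:x}
piece 6:x rests on {5:b}
piece 7:z rests on {6:x}
piece 8:b rests on {7:z}
minimal pieces: {0:y, 2:x}
ways to finish when only these pieces remain (= sum over removing one remaining piece with nothing left below it):
  1 left: {8}→1
  2 left: {7,8}→1
  3 left: {6,7,8}→1
  4 left: {5,6,7,8}→1
  5 left: {1,5,6,7,8}→1  {4,5,6,7,8}→1
  6 left: {0,1,5,6,7,8}→1  {1,4,5,6,7,8}→2  {3,4,5,6,7,8}→1
  7 left: {0,1,4,5,6,7,8}→3  {1,3,4,5,6,7,8}→3  {2,3,4,5,6,7,8}→1
  placing 0:y first → 4 extensions
  placing 2:x first → 6 extensions
total linear extensions = 10

10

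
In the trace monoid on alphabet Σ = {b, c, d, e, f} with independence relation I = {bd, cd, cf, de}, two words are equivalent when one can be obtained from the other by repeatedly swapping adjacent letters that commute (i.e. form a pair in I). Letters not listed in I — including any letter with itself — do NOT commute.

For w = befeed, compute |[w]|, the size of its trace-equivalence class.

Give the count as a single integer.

#0=b has no predecessor
#1=e depends on [0:b]
#2=f depends on [1:e]
#3=e depends on [2:f]
#4=e depends on [3:e]
#5=d depends on [2:f]
sources: [0:b]
N(rest) = Σ N(rest − s) over sources s of rest; N(one piece) = 1:
  size 1 → [4]=1  [5]=1
  size 2 → [3,4]=1  [4,5]=2
  size 3 → [3,4,5]=3
  size 4 → [2,3,4,5]=3
  first=0(b) contributes 3

3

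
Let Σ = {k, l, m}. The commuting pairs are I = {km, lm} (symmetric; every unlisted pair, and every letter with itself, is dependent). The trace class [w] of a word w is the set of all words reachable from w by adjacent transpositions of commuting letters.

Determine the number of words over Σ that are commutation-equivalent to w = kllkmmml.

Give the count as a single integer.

56

piece 0:k — minimal
piece 1:l rests on {0:k}
piece 2:l rests on {1:l}
piece 3:k rests on {2:l}
piece 4:m — minimal
piece 5:m rests on {4:m}
piece 6:m rests on {5:m}
piece 7:l rests on {3:k}
minimal pieces: {0:k, 4:m}
ways to finish when only these pieces remain (= sum over removing one remaining piece with nothing left below it):
  1 left: {6}→1  {7}→1
  2 left: {3,7}→1  {5,6}→1  {6,7}→2
  3 left: {2,3,7}→1  {3,6,7}→3  {4,5,6}→1  {5,6,7}→3
  4 left: {1,2,3,7}→1  {2,3,6,7}→4  {3,5,6,7}→6  {4,5,6,7}→4
  5 left: {0,1,2,3,7}→1  {1,2,3,6,7}→5  {2,3,5,6,7}→10  {3,4,5,6,7}→10
  6 left: {0,1,2,3,6,7}→6  {1,2,3,5,6,7}→15  {2,3,4,5,6,7}→20
  placing 0:k first → 35 extensions
  placing 4:m first → 21 extensions
total linear extensions = 56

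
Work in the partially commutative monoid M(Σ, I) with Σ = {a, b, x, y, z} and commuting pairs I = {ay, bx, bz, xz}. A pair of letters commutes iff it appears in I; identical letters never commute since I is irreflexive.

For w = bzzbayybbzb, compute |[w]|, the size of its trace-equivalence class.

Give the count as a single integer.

drop 0:b onto floor
drop 1:z onto floor
drop 2:z onto {1:z}
drop 3:b onto {0:b}
drop 4:a onto {2:z, 3:b}
drop 5:y onto {2:z, 3:b}
drop 6:y onto {5:y}
drop 7:b onto {4:a, 6:y}
drop 8:b onto {7:b}
drop 9:z onto {4:a, 6:y}
drop 10:b onto {8:b}
ground layer = {0:b, 1:z}
drop-orders for the pieces not yet dropped (sum over which currently-grounded one goes next):
  1 to go: {9} 1  {10} 1
  2 to go: {8,10} 1  {9,10} 2
  3 to go: {7,8,10} 1  {8,9,10} 3
  4 to go: {7,8,9,10} 4
  5 to go: {4,7,8,9,10} 4  {6,7,8,9,10} 4
  6 to go: {4,6,7,8,9,10} 8  {5,6,7,8,9,10} 4
  7 to go: {4,5,6,7,8,9,10} 12
  8 to go: {2,4,5,6,7,8,9,10} 12  {3,4,5,6,7,8,9,10} 12
  9 to go: {0,3,4,5,6,7,8,9,10} 12  {1,2,4,5,6,7,8,9,10} 12  {2,3,4,5,6,7,8,9,10} 24
  if 0:b drops first: 36 orders
  if 1:z drops first: 36 orders
heap linearizations: 72

72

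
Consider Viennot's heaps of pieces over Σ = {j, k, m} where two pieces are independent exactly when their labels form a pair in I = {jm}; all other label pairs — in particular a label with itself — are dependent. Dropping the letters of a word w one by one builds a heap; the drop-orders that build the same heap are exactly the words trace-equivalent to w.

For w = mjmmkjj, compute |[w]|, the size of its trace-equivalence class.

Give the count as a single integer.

drop 0:m onto floor
drop 1:j onto floor
drop 2:m onto {0:m}
drop 3:m onto {2:m}
drop 4:k onto {1:j, 3:m}
drop 5:j onto {4:k}
drop 6:j onto {5:j}
ground layer = {0:m, 1:j}
drop-orders for the pieces not yet dropped (sum over which currently-grounded one goes next):
  1 to go: {6} 1
  2 to go: {5,6} 1
  3 to go: {4,5,6} 1
  4 to go: {1,4,5,6} 1  {3,4,5,6} 1
  5 to go: {1,3,4,5,6} 2  {2,3,4,5,6} 1
  if 0:m drops first: 3 orders
  if 1:j drops first: 1 orders
heap linearizations: 4

4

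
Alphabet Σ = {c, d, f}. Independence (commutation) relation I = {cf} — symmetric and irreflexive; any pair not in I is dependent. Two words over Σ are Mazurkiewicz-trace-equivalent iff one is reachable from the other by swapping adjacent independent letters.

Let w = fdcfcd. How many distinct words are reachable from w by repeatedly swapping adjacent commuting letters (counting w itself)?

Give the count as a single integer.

drop 0:f onto floor
drop 1:d onto {0:f}
drop 2:c onto {1:d}
drop 3:f onto {1:d}
drop 4:c onto {2:c}
drop 5:d onto {3:f, 4:c}
ground layer = {0:f}
drop-orders for the pieces not yet dropped (sum over which currently-grounded one goes next):
  1 to go: {5} 1
  2 to go: {3,5} 1  {4,5} 1
  3 to go: {2,4,5} 1  {3,4,5} 2
  4 to go: {2,3,4,5} 3
  if 0:f drops first: 3 orders

3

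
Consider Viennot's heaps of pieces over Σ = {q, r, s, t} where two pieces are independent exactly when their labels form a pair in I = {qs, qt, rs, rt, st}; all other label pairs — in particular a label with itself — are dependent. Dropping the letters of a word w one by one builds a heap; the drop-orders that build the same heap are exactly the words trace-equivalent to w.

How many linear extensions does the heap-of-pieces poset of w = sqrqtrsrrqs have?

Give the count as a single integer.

1320

piece 0:s — minimal
piece 1:q — minimal
piece 2:r rests on {1:q}
piece 3:q rests on {2:r}
piece 4:t — minimal
piece 5:r rests on {3:q}
piece 6:s rests on {0:s}
piece 7:r rests on {5:r}
piece 8:r rests on {7:r}
piece 9:q rests on {8:r}
piece 10:s rests on {6:s}
minimal pieces: {0:s, 1:q, 4:t}
ways to finish when only these pieces remain (= sum over removing one remaining piece with nothing left below it):
  1 left: {4}→1  {9}→1  {10}→1
  2 left: {4,9}→2  {4,10}→2  {6,10}→1  {8,9}→1  {9,10}→2
  3 left: {0,6,10}→1  {4,6,10}→3  {4,8,9}→3  {4,9,10}→6  {6,9,10}→3  {7,8,9}→1  {8,9,10}→3
  4 left: {0,4,6,10}→4  {0,6,9,10}→4  {4,6,9,10}→12  {4,7,8,9}→4  {4,8,9,10}→12  {5,7,8,9}→1  {6,8,9,10}→6  {7,8,9,10}→4
  5 left: {0,4,6,9,10}→20  {0,6,8,9,10}→10  {3,5,7,8,9}→1  {4,5,7,8,9}→5  {4,6,8,9,10}→30  {4,7,8,9,10}→20  {5,7,8,9,10}→5  {6,7,8,9,10}→10
  6 left: {0,4,6,8,9,10}→60  {0,6,7,8,9,10}→20  {2,3,5,7,8,9}→1  {3,4,5,7,8,9}→6  {3,5,7,8,9,10}→6  {4,5,7,8,9,10}→30  {4,6,7,8,9,10}→60  {5,6,7,8,9,10}→15
  7 left: {0,4,6,7,8,9,10}→140  {0,5,6,7,8,9,10}→35  {1,2,3,5,7,8,9}→1  {2,3,4,5,7,8,9}→7  {2,3,5,7,8,9,10}→7  {3,4,5,7,8,9,10}→42  {3,5,6,7,8,9,10}→21  {4,5,6,7,8,9,10}→105
  8 left: {0,3,5,6,7,8,9,10}→56  {0,4,5,6,7,8,9,10}→280  {1,2,3,4,5,7,8,9}→8  {1,2,3,5,7,8,9,10}→8  {2,3,4,5,7,8,9,10}→56  {2,3,5,6,7,8,9,10}→28  {3,4,5,6,7,8,9,10}→168
  9 left: {0,2,3,5,6,7,8,9,10}→84  {0,3,4,5,6,7,8,9,10}→504  {1,2,3,4,5,7,8,9,10}→72  {1,2,3,5,6,7,8,9,10}→36  {2,3,4,5,6,7,8,9,10}→252
  placing 0:s first → 360 extensions
  placing 1:q first → 840 extensions
  placing 4:t first → 120 extensions
total linear extensions = 1320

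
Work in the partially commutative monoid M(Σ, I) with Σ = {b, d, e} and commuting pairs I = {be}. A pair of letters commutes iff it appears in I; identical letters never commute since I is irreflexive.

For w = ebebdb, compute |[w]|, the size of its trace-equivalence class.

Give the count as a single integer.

#0=e has no predecessor
#1=b has no predecessor
#2=e depends on [0:e]
#3=b depends on [1:b]
#4=d depends on [2:e, 3:b]
#5=b depends on [4:d]
sources: [0:e, 1:b]
N(rest) = Σ N(rest − s) over sources s of rest; N(one piece) = 1:
  size 1 → [5]=1
  size 2 → [4,5]=1
  size 3 → [2,4,5]=1  [3,4,5]=1
  size 4 → [0,2,4,5]=1  [1,3,4,5]=1  [2,3,4,5]=2
  first=0(e) contributes 3
  first=1(b) contributes 3
|[w]| = 6

6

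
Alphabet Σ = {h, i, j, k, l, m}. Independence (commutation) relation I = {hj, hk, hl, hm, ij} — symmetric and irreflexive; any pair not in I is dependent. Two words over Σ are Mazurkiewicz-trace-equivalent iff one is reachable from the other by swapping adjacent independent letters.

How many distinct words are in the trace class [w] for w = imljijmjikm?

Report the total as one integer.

piece 0:i — minimal
piece 1:m rests on {0:i}
piece 2:l rests on {1:m}
piece 3:j rests on {2:l}
piece 4:i rests on {2:l}
piece 5:j rests on {3:j}
piece 6:m rests on {4:i, 5:j}
piece 7:j rests on {6:m}
piece 8:i rests on {6:m}
piece 9:k rests on {7:j, 8:i}
piece 10:m rests on {9:k}
minimal pieces: {0:i}
ways to finish when only these pieces remain (= sum over removing one remaining piece with nothing left below it):
  1 left: {10}→1
  2 left: {9,10}→1
  3 left: {7,9,10}→1  {8,9,10}→1
  4 left: {7,8,9,10}→2
  5 left: {6,7,8,9,10}→2
  6 left: {4,6,7,8,9,10}→2  {5,6,7,8,9,10}→2
  7 left: {3,5,6,7,8,9,10}→2  {4,5,6,7,8,9,10}→4
  8 left: {3,4,5,6,7,8,9,10}→6
  9 left: {2,3,4,5,6,7,8,9,10}→6
  placing 0:i first → 6 extensions

6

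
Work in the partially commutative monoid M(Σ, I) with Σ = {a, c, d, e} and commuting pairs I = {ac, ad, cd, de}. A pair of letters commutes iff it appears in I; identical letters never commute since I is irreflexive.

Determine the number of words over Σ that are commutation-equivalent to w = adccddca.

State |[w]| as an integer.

560

piece 0:a — minimal
piece 1:d — minimal
piece 2:c — minimal
piece 3:c rests on {2:c}
piece 4:d rests on {1:d}
piece 5:d rests on {4:d}
piece 6:c rests on {3:c}
piece 7:a rests on {0:a}
minimal pieces: {0:a, 1:d, 2:c}
ways to finish when only these pieces remain (= sum over removing one remaining piece with nothing left below it):
  1 left: {5}→1  {6}→1  {7}→1
  2 left: {0,7}→1  {3,6}→1  {4,5}→1  {5,6}→2  {5,7}→2  {6,7}→2
  3 left: {0,5,7}→3  {0,6,7}→3  {1,4,5}→1  {2,3,6}→1  {3,5,6}→3  {3,6,7}→3  {4,5,6}→3  {4,5,7}→3  {5,6,7}→6
  4 left: {0,3,6,7}→6  {0,4,5,7}→6  {0,5,6,7}→12  {1,4,5,6}→4  {1,4,5,7}→4  {2,3,5,6}→4  {2,3,6,7}→4  {3,4,5,6}→6  {3,5,6,7}→12  {4,5,6,7}→12
  5 left: {0,1,4,5,7}→10  {0,2,3,6,7}→10  {0,3,5,6,7}→30  {0,4,5,6,7}→30  {1,3,4,5,6}→10  {1,4,5,6,7}→20  {2,3,4,5,6}→10  {2,3,5,6,7}→20  {3,4,5,6,7}→30
  6 left: {0,1,4,5,6,7}→60  {0,2,3,5,6,7}→60  {0,3,4,5,6,7}→90  {1,2,3,4,5,6}→20  {1,3,4,5,6,7}→60  {2,3,4,5,6,7}→60
  placing 0:a first → 140 extensions
  placing 1:d first → 210 extensions
  placing 2:c first → 210 extensions
total linear extensions = 560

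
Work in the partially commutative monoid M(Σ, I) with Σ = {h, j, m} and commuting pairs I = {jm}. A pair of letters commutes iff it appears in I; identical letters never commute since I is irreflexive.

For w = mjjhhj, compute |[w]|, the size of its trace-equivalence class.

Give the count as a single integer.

0(m) covers ∅
1(j) covers ∅
2(j) covers 1:j
3(h) covers 0:m, 2:j
4(h) covers 3:h
5(j) covers 4:h
floor of heap: 0:m, 1:j
completions by unplaced set U, small U first (add the entries for U minus each lowest piece of U):
  |U|=1: {5}:1
  |U|=2: {4,5}:1
  |U|=3: {3,4,5}:1
  |U|=4: {0,3,4,5}:1  {2,3,4,5}:1
  start at 0(m): 1
  start at 1(j): 2
sum over floor = 3

3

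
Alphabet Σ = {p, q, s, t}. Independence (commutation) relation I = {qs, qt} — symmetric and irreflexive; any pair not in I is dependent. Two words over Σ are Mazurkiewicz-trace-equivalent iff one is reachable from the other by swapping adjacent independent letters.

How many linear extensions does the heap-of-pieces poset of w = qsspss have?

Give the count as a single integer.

0(q) covers ∅
1(s) covers ∅
2(s) covers 1:s
3(p) covers 0:q, 2:s
4(s) covers 3:p
5(s) covers 4:s
floor of heap: 0:q, 1:s
completions by unplaced set U, small U first (add the entries for U minus each lowest piece of U):
  |U|=1: {5}:1
  |U|=2: {4,5}:1
  |U|=3: {3,4,5}:1
  |U|=4: {0,3,4,5}:1  {2,3,4,5}:1
  start at 0(q): 1
  start at 1(s): 2
sum over floor = 3

3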